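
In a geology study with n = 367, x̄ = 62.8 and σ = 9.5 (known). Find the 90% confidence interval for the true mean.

CI = x̄ ± z*(σ/√n) = 62.8 ± 1.645(9.5/√367) = 62.8 ± 0.82 = (61.98, 63.62)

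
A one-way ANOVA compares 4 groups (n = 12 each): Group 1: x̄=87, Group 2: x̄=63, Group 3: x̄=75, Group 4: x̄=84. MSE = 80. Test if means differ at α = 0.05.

Grand mean = 77.25. SS_between = 4185.0, MS_between = 1395.0. F = 17.438, F_crit ≈ 2.816. Reject H₀.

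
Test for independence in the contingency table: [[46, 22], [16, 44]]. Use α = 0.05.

χ² = 21.433. df = 1, critical = 3.841. Reject H₀. Variables are dependent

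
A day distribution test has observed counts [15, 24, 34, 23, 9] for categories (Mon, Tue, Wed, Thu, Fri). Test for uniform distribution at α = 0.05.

Expected = 21 each. χ² = Σ(O-E)²/E = 17.238. df = 4, critical value = 9.488. Reject H₀.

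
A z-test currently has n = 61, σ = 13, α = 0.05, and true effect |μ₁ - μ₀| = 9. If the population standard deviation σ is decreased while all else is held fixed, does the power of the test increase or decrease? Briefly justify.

Power increases: a smaller σ shrinks the standard error σ/√n, moving the sampling distribution under H₁ further from the critical value.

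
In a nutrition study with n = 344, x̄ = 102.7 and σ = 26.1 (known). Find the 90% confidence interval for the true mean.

CI = x̄ ± z*(σ/√n) = 102.7 ± 1.645(26.1/√344) = 102.7 ± 2.31 = (100.39, 105.01)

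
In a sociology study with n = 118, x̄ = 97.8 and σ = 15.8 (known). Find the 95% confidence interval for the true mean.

CI = x̄ ± z*(σ/√n) = 97.8 ± 1.96(15.8/√118) = 97.8 ± 2.85 = (94.95, 100.65)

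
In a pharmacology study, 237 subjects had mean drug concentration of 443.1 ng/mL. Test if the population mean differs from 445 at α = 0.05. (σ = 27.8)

z = (x̄ - μ₀)/(σ/√n) = (443.1 - 445)/(27.8/√237) = -1.052. Critical value: ±1.96. Since |-1.052| ≤ 1.96, Fail to reject H₀.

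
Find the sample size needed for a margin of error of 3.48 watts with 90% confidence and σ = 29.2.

n = (z*σ/E)² = (1.645×29.2/3.48)² = 190.5 → n = 191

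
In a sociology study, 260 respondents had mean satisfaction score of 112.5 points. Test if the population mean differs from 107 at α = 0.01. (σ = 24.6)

z = (x̄ - μ₀)/(σ/√n) = (112.5 - 107)/(24.6/√260) = 3.605. Critical value: ±2.576. Since |3.605| > 2.576, Reject H₀.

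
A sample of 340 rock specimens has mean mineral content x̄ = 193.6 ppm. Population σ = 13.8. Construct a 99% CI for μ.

CI = x̄ ± z*(σ/√n) = 193.6 ± 2.576(13.8/√340) = 193.6 ± 1.93 = (191.67, 195.53)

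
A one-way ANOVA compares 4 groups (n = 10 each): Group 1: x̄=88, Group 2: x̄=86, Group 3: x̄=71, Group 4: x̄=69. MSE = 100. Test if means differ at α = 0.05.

Grand mean = 78.5. SS_between = 2930.0, MS_between = 976.67. F = 9.767, F_crit ≈ 2.866. Reject H₀.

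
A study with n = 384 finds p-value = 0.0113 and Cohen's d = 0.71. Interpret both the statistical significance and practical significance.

Statistically significant (p = 0.0113 < 0.05). Cohen's d = 0.71 indicates a medium effect size. Both statistical and practical significance should be considered.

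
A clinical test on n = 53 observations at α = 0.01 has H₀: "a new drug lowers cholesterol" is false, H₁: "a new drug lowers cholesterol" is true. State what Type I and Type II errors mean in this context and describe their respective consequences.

Type I (false positive): concluding that a new drug lowers cholesterol when it is not — approving an ineffective drug — patients take a useless medication and may skip effective alternatives. Type II (false negative): failing to conclude that a new drug lowers cholesterol when it is — shelving an effective drug — patients miss out on a treatment that would have helped. Which is costlier depends on domain priorities and is a judgement call rather than a statistical fact.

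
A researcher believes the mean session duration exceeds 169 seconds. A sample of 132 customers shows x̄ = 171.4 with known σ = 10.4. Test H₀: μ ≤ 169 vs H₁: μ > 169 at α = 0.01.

z = 2.651. Critical value: 2.33. Reject H₀.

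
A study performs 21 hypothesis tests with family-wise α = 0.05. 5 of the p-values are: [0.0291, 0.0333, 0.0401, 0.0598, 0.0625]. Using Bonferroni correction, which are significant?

Bonferroni α = 0.05/21 = 0.00238. None of the given p-values are significant.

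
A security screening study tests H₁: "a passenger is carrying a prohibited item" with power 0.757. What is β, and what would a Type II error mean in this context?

β = 1 - power = 1 - 0.757 = 0.243. A Type II error is failing to reject H₀ when H₀ is false (false negative) — here, failing to conclude that a passenger is carrying a prohibited item when in fact it is true. Consequence: letting a prohibited item through — security breach.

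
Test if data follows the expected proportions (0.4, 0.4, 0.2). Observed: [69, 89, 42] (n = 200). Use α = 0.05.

Expected: [80.0, 80.0, 40.0]. χ² = 2.625. df = 2, critical = 5.991. Fail to reject H₀.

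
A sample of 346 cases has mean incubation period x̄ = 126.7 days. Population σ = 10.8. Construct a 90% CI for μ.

CI = x̄ ± z*(σ/√n) = 126.7 ± 1.645(10.8/√346) = 126.7 ± 0.96 = (125.74, 127.66)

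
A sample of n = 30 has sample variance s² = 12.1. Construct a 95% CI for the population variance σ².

df = 29. χ²_{0.025} = 45.722, χ²_{0.975} = 16.047. CI for σ² = ((n-1)s²/χ²_{α/2}, (n-1)s²/χ²_{1-α/2}) = (29·12.1/45.722, 29·12.1/16.047) = (7.67, 21.87)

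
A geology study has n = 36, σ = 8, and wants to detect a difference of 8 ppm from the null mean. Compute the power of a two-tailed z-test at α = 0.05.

SE = σ/√n = 8/√36 = 1.333. Non-centrality λ = d/SE = 8/1.333 = 6.0. Power ≈ Φ(λ - z_{α/2}) = Φ(6.0 - 1.96) = Φ(4.04) = 1.0.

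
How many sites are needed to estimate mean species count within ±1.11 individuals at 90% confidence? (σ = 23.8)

n = (z*σ/E)² = (1.645×23.8/1.11)² = 1244.1 → n = 1245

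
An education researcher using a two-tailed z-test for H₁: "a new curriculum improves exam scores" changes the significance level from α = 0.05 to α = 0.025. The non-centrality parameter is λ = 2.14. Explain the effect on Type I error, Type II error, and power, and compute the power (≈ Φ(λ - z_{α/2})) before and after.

Decreasing α from 0.05 to 0.025:
• Type I error rate decreases (α is the Type I rate by definition).
• Critical value moves from z_{α/2} = 1.96 to 2.241, so power = Φ(λ - z_{α/2}) goes from Φ(2.14 - 1.96) = 0.571 to Φ(2.14 - 2.241) = 0.46.
• Type II error rate β = 1 - power therefore increases (0.429 → 0.54).
Appropriate when false positives are costly — here, adopting a curriculum that gives no real benefit — disruption for nothing.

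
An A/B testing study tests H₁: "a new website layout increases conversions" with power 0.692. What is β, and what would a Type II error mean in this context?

β = 1 - power = 1 - 0.692 = 0.308. A Type II error is failing to reject H₀ when H₀ is false (false negative) — here, failing to conclude that a new website layout increases conversions when in fact it is true. Consequence: discarding a layout that would have improved conversions — lost revenue.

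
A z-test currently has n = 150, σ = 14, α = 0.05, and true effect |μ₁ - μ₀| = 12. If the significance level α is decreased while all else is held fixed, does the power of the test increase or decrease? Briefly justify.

Power decreases: a smaller α raises the critical value, so less of the H₁ sampling distribution falls in the rejection region.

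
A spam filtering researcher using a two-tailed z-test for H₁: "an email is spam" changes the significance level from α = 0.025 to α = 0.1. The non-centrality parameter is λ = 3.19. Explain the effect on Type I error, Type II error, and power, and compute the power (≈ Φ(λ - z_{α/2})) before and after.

Increasing α from 0.025 to 0.1:
• Type I error rate increases (α is the Type I rate by definition).
• Critical value moves from z_{α/2} = 2.241 to 1.645, so power = Φ(λ - z_{α/2}) goes from Φ(3.19 - 2.241) = 0.829 to Φ(3.19 - 1.645) = 0.939.
• Type II error rate β = 1 - power therefore decreases (0.171 → 0.061).
Appropriate when false negatives are costly — here, a spam email lands in the inbox.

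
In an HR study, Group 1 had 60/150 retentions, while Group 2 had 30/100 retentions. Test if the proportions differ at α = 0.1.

p̂₁ = 0.4, p̂₂ = 0.3, pooled p̂ = 0.36. z = 1.614. Critical: ±1.645. Fail to reject H₀.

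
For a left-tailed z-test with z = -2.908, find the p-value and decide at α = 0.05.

p = P(Z < -2.908) = Φ(-2.908) ≈ 0.0018. Since p < 0.05, reject H₀ (significant) at α = 0.05.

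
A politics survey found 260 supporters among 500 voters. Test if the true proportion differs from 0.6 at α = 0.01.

p̂ = 0.52, p₀ = 0.6. z = (p̂ - p₀)/√(p₀(1-p₀)/n) = -3.651. Critical: ±2.576. Reject H₀.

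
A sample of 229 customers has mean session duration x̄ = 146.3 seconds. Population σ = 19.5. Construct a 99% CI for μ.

CI = x̄ ± z*(σ/√n) = 146.3 ± 2.576(19.5/√229) = 146.3 ± 3.32 = (142.98, 149.62)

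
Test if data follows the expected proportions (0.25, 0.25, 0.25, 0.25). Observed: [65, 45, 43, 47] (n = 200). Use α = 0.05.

Expected: [50.0, 50.0, 50.0, 50.0]. χ² = 6.16. df = 3, critical = 7.815. Fail to reject H₀.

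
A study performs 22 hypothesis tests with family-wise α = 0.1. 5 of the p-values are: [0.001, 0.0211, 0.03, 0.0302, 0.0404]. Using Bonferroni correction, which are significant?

Bonferroni α = 0.1/22 = 0.00455. Significant p-values: [0.001]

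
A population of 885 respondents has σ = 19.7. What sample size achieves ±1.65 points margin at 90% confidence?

Without FPC: n₀ = (1.645×19.7/1.65)² = 385.742. With FPC: n = n₀N/(n₀+N-1) = 268.9 → n = 269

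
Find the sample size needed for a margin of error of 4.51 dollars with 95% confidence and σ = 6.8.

n = (z*σ/E)² = (1.96×6.8/4.51)² = 8.7 → n = 9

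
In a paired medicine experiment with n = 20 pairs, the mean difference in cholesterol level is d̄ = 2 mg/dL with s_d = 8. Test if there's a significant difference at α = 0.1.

t = d̄/(s_d/√n) = 2/(8/√20) = 1.118. df = 19, critical t = ±1.729. Fail to reject H₀.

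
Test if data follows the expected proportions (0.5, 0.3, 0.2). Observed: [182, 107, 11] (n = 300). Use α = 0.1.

Expected: [150.0, 90.0, 60.0]. χ² = 50.054. df = 2, critical = 4.605. Reject H₀.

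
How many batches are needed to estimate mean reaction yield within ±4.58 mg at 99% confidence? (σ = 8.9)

n = (z*σ/E)² = (2.576×8.9/4.58)² = 25.1 → n = 26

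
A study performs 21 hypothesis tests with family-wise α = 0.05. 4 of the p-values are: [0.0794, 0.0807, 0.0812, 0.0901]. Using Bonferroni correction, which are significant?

Bonferroni α = 0.05/21 = 0.00238. None of the given p-values are significant.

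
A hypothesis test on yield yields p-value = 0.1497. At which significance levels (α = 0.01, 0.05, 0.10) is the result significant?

p = 0.1497. Not significant at any of the given levels.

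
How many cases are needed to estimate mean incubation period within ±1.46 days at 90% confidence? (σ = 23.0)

n = (z*σ/E)² = (1.645×23.0/1.46)² = 671.6 → n = 672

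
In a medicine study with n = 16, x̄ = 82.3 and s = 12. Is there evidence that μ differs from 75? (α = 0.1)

t = (x̄ - μ₀)/(s/√n) = (82.3 - 75)/(12/√16) = 2.433. df = 15, critical t = ±1.753. Reject H₀.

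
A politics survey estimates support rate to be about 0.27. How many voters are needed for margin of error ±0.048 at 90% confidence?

n = z²p(1-p)/E² = 1.645²×0.27×0.73/0.048² = 231.5 → n = 232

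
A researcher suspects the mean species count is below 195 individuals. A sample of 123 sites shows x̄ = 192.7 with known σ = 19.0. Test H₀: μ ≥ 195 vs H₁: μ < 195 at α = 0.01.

z = -1.343. Critical value: -2.33. Fail to reject H₀.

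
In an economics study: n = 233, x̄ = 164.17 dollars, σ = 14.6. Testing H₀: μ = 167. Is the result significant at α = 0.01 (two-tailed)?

z = (164.17 - 167)/(14.6/√233) = -2.959. Since |z| > 2.576, significant at α = 0.01.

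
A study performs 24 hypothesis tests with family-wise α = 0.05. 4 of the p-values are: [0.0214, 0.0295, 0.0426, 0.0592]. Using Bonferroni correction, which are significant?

Bonferroni α = 0.05/24 = 0.00208. None of the given p-values are significant.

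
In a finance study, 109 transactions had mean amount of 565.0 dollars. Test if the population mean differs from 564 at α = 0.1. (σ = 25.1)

z = (x̄ - μ₀)/(σ/√n) = (565.0 - 564)/(25.1/√109) = 0.416. Critical value: ±1.645. Since |0.416| ≤ 1.645, Fail to reject H₀.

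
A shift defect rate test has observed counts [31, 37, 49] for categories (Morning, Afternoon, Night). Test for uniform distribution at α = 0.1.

Expected = 39 each. χ² = Σ(O-E)²/E = 4.308. df = 2, critical value = 4.605. Fail to reject H₀.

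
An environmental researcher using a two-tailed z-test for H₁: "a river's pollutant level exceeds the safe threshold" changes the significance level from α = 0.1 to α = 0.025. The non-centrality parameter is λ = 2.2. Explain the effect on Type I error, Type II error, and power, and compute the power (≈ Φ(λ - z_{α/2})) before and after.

Decreasing α from 0.1 to 0.025:
• Type I error rate decreases (α is the Type I rate by definition).
• Critical value moves from z_{α/2} = 1.645 to 2.241, so power = Φ(λ - z_{α/2}) goes from Φ(2.2 - 1.645) = 0.711 to Φ(2.2 - 2.241) = 0.484.
• Type II error rate β = 1 - power therefore increases (0.289 → 0.516).
Appropriate when false positives are costly — here, shutting down a compliant factory unnecessarily.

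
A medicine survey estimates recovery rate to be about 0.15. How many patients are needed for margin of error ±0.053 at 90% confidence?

n = z²p(1-p)/E² = 1.645²×0.15×0.85/0.053² = 122.8 → n = 123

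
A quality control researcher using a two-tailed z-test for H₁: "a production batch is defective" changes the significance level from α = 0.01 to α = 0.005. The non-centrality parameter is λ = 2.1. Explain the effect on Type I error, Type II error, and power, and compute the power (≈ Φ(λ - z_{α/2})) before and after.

Decreasing α from 0.01 to 0.005:
• Type I error rate decreases (α is the Type I rate by definition).
• Critical value moves from z_{α/2} = 2.576 to 2.807, so power = Φ(λ - z_{α/2}) goes from Φ(2.1 - 2.576) = 0.317 to Φ(2.1 - 2.807) = 0.24.
• Type II error rate β = 1 - power therefore increases (0.683 → 0.76).
Appropriate when false positives are costly — here, scrapping a good batch — wasted material and cost for no reason.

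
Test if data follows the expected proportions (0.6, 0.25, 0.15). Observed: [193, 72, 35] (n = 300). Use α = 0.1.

Expected: [180.0, 75.0, 45.0]. χ² = 3.281. df = 2, critical = 4.605. Fail to reject H₀.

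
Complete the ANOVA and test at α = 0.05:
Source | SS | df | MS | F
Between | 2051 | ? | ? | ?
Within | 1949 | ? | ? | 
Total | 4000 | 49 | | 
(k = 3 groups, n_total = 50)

df_between = 2, df_within = 47. MS_between = 1025.5, MS_within = 41.47. F = 24.73, F_crit ≈ 3.195. Reject H₀.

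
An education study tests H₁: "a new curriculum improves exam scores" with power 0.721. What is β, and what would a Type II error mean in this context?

β = 1 - power = 1 - 0.721 = 0.279. A Type II error is failing to reject H₀ when H₀ is false (false negative) — here, failing to conclude that a new curriculum improves exam scores when in fact it is true. Consequence: keeping the old curriculum when the new one would have helped students.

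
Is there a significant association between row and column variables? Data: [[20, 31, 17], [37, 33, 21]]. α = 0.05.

χ² = 2.274. df = 2, critical = 5.991. Fail to reject H₀. No evidence of dependence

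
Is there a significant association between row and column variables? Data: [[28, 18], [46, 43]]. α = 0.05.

χ² = 1.033. df = 1, critical = 3.841. Fail to reject H₀. No evidence of dependence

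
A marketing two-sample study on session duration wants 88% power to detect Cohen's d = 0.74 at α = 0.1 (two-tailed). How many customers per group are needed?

z_{α/2} = 1.645, z_β = Φ⁻¹(0.88) = 1.175. For medium effect (d = 0.74): n per group = 2(z_{α/2} + z_β)²/d² = 2(1.645 + 1.175)²/0.74² = 29.04 → 30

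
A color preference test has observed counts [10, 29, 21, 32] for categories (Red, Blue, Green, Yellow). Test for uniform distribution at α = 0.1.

Expected = 23 each. χ² = Σ(O-E)²/E = 12.609. df = 3, critical value = 6.251. Reject H₀.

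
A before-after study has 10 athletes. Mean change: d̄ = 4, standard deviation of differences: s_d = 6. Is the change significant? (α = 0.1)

t = d̄/(s_d/√n) = 4/(6/√10) = 2.108. df = 9, critical t = ±1.833. Reject H₀.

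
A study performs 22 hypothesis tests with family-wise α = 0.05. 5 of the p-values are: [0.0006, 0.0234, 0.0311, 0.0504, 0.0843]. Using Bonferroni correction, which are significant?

Bonferroni α = 0.05/22 = 0.00227. Significant p-values: [0.0006]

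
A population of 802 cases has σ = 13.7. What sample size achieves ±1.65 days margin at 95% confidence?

Without FPC: n₀ = (1.96×13.7/1.65)² = 264.841. With FPC: n = n₀N/(n₀+N-1) = 199.3 → n = 200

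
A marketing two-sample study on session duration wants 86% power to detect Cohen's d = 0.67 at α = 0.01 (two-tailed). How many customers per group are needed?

z_{α/2} = 2.576, z_β = Φ⁻¹(0.86) = 1.08. For medium effect (d = 0.67): n per group = 2(z_{α/2} + z_β)²/d² = 2(2.576 + 1.08)²/0.67² = 59.6 → 60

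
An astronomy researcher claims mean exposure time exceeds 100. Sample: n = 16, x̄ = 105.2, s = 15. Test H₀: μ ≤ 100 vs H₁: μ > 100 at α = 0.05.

t = (105.2 - 100)/(15/√16) = 1.387, df = 15. Critical t = 1.753. Fail to reject H₀.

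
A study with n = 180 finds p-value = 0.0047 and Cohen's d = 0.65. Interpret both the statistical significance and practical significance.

Statistically significant (p = 0.0047 < 0.05). Cohen's d = 0.65 indicates a medium effect size. Both statistical and practical significance should be considered.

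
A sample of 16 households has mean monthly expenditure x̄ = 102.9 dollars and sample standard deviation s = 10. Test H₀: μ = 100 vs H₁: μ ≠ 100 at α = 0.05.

t = (x̄ - μ₀)/(s/√n) = (102.9 - 100)/(10/√16) = 1.16. df = 15, critical t = ±2.131. Fail to reject H₀.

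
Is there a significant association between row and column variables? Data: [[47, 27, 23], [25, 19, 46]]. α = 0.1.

χ² = 15.54. df = 2, critical = 4.605. Reject H₀. Variables are dependent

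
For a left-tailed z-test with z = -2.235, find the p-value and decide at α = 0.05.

p = P(Z < -2.235) = Φ(-2.235) ≈ 0.0127. Since p < 0.05, reject H₀ (significant) at α = 0.05.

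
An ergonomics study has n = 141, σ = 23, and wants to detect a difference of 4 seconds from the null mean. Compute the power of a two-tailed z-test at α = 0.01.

SE = σ/√n = 23/√141 = 1.937. Non-centrality λ = d/SE = 4/1.937 = 2.065. Power ≈ Φ(λ - z_{α/2}) = Φ(2.065 - 2.576) = Φ(-0.511) = 0.305.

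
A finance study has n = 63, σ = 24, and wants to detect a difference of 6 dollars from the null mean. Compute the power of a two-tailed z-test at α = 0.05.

SE = σ/√n = 24/√63 = 3.024. Non-centrality λ = d/SE = 6/3.024 = 1.984. Power ≈ Φ(λ - z_{α/2}) = Φ(1.984 - 1.96) = Φ(0.024) = 0.51.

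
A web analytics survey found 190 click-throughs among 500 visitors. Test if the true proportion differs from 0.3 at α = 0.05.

p̂ = 0.38, p₀ = 0.3. z = (p̂ - p₀)/√(p₀(1-p₀)/n) = 3.904. Critical: ±1.96. Reject H₀.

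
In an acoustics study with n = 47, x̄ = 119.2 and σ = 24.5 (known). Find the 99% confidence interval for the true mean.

CI = x̄ ± z*(σ/√n) = 119.2 ± 2.576(24.5/√47) = 119.2 ± 9.21 = (109.99, 128.41)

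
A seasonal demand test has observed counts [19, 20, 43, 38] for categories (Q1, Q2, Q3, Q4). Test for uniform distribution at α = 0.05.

Expected = 30 each. χ² = Σ(O-E)²/E = 15.133. df = 3, critical value = 7.815. Reject H₀.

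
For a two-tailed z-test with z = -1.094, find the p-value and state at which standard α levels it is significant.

p = 2·P(Z > |-1.094|) = 2·(1 - Φ(1.094)) ≈ 0.274. Not significant at any standard level.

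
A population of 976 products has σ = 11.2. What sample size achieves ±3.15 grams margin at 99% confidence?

Without FPC: n₀ = (2.576×11.2/3.15)² = 83.889. With FPC: n = n₀N/(n₀+N-1) = 77.3 → n = 78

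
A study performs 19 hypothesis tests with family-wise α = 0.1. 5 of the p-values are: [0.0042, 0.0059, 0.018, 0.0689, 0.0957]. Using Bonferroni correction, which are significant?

Bonferroni α = 0.1/19 = 0.00526. Significant p-values: [0.0042]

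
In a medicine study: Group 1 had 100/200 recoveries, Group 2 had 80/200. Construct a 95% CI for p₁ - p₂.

p̂₁ = 0.5, p̂₂ = 0.4. Difference = 0.1. CI = (0.003, 0.197)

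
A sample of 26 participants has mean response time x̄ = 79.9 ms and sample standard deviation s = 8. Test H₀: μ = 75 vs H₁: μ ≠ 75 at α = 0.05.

t = (x̄ - μ₀)/(s/√n) = (79.9 - 75)/(8/√26) = 3.123. df = 25, critical t = ±2.06. Reject H₀.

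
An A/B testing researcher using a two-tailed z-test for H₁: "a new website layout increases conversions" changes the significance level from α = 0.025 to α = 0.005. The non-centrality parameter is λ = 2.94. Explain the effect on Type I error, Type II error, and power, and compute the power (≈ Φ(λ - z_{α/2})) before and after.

Decreasing α from 0.025 to 0.005:
• Type I error rate decreases (α is the Type I rate by definition).
• Critical value moves from z_{α/2} = 2.241 to 2.807, so power = Φ(λ - z_{α/2}) goes from Φ(2.94 - 2.241) = 0.758 to Φ(2.94 - 2.807) = 0.553.
• Type II error rate β = 1 - power therefore increases (0.242 → 0.447).
Appropriate when false positives are costly — here, rolling out a layout that doesn't actually help — wasted engineering effort.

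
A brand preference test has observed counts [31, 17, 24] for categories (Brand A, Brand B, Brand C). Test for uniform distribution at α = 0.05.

Expected = 24 each. χ² = Σ(O-E)²/E = 4.083. df = 2, critical value = 5.991. Fail to reject H₀.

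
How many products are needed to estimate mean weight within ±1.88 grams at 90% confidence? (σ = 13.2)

n = (z*σ/E)² = (1.645×13.2/1.88)² = 133.4 → n = 134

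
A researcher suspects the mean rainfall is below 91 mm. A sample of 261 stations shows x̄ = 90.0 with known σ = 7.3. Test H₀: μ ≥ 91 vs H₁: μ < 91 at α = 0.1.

z = -2.213. Critical value: -1.28. Reject H₀.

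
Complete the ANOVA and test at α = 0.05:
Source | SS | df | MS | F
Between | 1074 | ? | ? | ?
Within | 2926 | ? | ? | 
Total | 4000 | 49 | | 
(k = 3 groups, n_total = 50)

df_between = 2, df_within = 47. MS_between = 537.0, MS_within = 62.26. F = 8.626, F_crit ≈ 3.195. Reject H₀.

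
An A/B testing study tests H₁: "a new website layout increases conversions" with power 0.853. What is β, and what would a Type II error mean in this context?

β = 1 - power = 1 - 0.853 = 0.147. A Type II error is failing to reject H₀ when H₀ is false (false negative) — here, failing to conclude that a new website layout increases conversions when in fact it is true. Consequence: discarding a layout that would have improved conversions — lost revenue.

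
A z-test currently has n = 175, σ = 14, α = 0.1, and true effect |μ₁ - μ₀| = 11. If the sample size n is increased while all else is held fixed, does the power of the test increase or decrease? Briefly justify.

Power increases: a larger n shrinks the standard error σ/√n, moving the sampling distribution under H₁ further from the critical value.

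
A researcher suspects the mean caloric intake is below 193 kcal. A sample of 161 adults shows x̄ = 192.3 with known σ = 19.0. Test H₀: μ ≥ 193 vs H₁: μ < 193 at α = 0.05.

z = -0.467. Critical value: -1.645. Fail to reject H₀.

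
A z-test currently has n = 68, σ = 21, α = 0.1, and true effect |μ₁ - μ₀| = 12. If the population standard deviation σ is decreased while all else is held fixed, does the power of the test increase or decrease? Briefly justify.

Power increases: a smaller σ shrinks the standard error σ/√n, moving the sampling distribution under H₁ further from the critical value.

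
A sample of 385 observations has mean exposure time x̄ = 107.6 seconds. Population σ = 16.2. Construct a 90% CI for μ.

CI = x̄ ± z*(σ/√n) = 107.6 ± 1.645(16.2/√385) = 107.6 ± 1.36 = (106.24, 108.96)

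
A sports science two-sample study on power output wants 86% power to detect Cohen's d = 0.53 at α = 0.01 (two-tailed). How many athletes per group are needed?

z_{α/2} = 2.576, z_β = Φ⁻¹(0.86) = 1.08. For medium effect (d = 0.53): n per group = 2(z_{α/2} + z_β)²/d² = 2(2.576 + 1.08)²/0.53² = 95.2 → 96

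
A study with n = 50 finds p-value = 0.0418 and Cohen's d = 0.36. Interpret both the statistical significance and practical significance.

Statistically significant (p = 0.0418 < 0.05). Cohen's d = 0.36 indicates a small effect size. Both statistical and practical significance should be considered.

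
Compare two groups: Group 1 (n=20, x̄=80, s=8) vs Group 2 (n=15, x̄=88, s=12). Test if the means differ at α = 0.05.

Pooled sp = 9.9. t = -2.367, df = 33. Critical t = ±2.035. Reject H₀.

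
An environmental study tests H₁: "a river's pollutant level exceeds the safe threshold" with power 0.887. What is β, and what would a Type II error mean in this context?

β = 1 - power = 1 - 0.887 = 0.113. A Type II error is failing to reject H₀ when H₀ is false (false negative) — here, failing to conclude that a river's pollutant level exceeds the safe threshold when in fact it is true. Consequence: allowing unsafe pollution to continue.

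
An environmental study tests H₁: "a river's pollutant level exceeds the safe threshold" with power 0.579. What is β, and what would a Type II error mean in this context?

β = 1 - power = 1 - 0.579 = 0.421. A Type II error is failing to reject H₀ when H₀ is false (false negative) — here, failing to conclude that a river's pollutant level exceeds the safe threshold when in fact it is true. Consequence: allowing unsafe pollution to continue.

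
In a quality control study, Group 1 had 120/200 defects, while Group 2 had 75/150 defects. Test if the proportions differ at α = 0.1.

p̂₁ = 0.6, p̂₂ = 0.5, pooled p̂ = 0.557. z = 1.864. Critical: ±1.645. Reject H₀.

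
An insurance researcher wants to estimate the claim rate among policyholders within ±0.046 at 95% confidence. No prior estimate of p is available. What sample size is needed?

Conservative approach: use p = 0.5 (maximizes p(1-p) = 0.25). n = z²(0.25)/E² = 1.96²×0.25/0.046² = 453.9 → n = 454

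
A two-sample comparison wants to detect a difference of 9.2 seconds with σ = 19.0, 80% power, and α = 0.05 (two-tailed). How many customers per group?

n per group = 2(z_α/2 + z_β)²σ²/d² = 2×(1.96 + 0.84)²×19.0²/9.2² = 66.9 → n = 67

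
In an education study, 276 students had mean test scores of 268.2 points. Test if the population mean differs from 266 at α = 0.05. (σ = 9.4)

z = (x̄ - μ₀)/(σ/√n) = (268.2 - 266)/(9.4/√276) = 3.888. Critical value: ±1.96. Since |3.888| > 1.96, Reject H₀.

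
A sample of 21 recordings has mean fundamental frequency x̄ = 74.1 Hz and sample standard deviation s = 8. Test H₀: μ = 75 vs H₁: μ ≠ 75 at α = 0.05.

t = (x̄ - μ₀)/(s/√n) = (74.1 - 75)/(8/√21) = -0.516. df = 20, critical t = ±2.086. Fail to reject H₀.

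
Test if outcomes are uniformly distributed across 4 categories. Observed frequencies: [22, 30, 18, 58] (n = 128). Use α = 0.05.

Expected = 32 each. χ² = Σ(O-E)²/E = 30.5. df = 3, critical value = 7.815. Reject H₀.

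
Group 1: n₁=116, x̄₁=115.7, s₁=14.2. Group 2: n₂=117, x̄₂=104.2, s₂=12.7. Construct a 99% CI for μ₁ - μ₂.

Difference = 11.5. SE = √(14.2²/116 + 12.7²/117) = 1.765. CI = (6.95, 16.05)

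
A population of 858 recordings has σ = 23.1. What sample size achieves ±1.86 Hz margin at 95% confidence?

Without FPC: n₀ = (1.96×23.1/1.86)² = 592.53. With FPC: n = n₀N/(n₀+N-1) = 350.7 → n = 351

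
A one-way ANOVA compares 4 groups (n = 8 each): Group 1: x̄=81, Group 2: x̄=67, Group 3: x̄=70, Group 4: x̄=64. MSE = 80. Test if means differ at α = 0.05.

Grand mean = 70.5. SS_between = 1320.0, MS_between = 440.0. F = 5.5, F_crit ≈ 2.947. Reject H₀.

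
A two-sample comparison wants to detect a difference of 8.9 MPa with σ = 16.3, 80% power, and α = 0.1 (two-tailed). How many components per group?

n per group = 2(z_α/2 + z_β)²σ²/d² = 2×(1.645 + 0.84)²×16.3²/8.9² = 41.4 → n = 42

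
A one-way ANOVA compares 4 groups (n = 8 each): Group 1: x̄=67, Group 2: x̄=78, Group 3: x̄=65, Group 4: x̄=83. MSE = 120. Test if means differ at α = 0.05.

Grand mean = 73.25. SS_between = 1798.0, MS_between = 599.33. F = 4.994, F_crit ≈ 2.947. Reject H₀.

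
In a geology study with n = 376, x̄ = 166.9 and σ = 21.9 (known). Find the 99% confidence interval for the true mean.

CI = x̄ ± z*(σ/√n) = 166.9 ± 2.576(21.9/√376) = 166.9 ± 2.91 = (163.99, 169.81)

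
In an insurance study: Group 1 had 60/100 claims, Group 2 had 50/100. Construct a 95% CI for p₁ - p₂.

p̂₁ = 0.6, p̂₂ = 0.5. Difference = 0.1. CI = (-0.037, 0.237)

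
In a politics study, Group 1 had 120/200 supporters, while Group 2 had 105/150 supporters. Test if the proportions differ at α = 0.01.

p̂₁ = 0.6, p̂₂ = 0.7, pooled p̂ = 0.643. z = -1.932. Critical: ±2.576. Fail to reject H₀.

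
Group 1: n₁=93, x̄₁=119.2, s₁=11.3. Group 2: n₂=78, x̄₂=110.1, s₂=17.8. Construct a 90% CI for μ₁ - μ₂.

Difference = 9.1. SE = √(11.3²/93 + 17.8²/78) = 2.331. CI = (5.26, 12.94)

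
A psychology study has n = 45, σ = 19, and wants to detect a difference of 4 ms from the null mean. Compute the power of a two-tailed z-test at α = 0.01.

SE = σ/√n = 19/√45 = 2.832. Non-centrality λ = d/SE = 4/2.832 = 1.412. Power ≈ Φ(λ - z_{α/2}) = Φ(1.412 - 2.576) = Φ(-1.164) = 0.122.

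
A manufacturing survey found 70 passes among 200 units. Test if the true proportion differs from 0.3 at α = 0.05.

p̂ = 0.35, p₀ = 0.3. z = (p̂ - p₀)/√(p₀(1-p₀)/n) = 1.543. Critical: ±1.96. Fail to reject H₀.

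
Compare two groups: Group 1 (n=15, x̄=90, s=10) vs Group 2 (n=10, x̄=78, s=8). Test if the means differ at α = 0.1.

Pooled sp = 9.27. t = 3.171, df = 23. Critical t = ±1.714. Reject H₀.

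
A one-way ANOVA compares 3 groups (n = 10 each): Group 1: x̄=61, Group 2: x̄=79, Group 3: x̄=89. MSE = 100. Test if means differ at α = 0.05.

Grand mean = 76.33. SS_between = 4026.67, MS_between = 2013.33. F = 20.133, F_crit ≈ 3.354. Reject H₀.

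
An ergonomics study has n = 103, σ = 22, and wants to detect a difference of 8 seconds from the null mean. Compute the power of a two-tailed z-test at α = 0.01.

SE = σ/√n = 22/√103 = 2.168. Non-centrality λ = d/SE = 8/2.168 = 3.691. Power ≈ Φ(λ - z_{α/2}) = Φ(3.691 - 2.576) = Φ(1.115) = 0.867.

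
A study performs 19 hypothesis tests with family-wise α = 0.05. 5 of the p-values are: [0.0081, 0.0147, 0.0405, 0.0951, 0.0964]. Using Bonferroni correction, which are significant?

Bonferroni α = 0.05/19 = 0.00263. None of the given p-values are significant.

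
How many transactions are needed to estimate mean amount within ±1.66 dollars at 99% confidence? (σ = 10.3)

n = (z*σ/E)² = (2.576×10.3/1.66)² = 255.5 → n = 256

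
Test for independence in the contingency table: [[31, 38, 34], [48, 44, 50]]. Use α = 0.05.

χ² = 0.961. df = 2, critical = 5.991. Fail to reject H₀. No evidence of dependence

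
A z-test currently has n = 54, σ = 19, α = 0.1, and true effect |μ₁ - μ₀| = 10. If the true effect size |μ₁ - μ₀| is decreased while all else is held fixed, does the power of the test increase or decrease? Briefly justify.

Power decreases: a smaller true effect decreases the non-centrality λ = |μ₁ - μ₀|/(σ/√n).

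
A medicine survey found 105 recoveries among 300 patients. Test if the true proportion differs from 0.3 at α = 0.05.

p̂ = 0.35, p₀ = 0.3. z = (p̂ - p₀)/√(p₀(1-p₀)/n) = 1.89. Critical: ±1.96. Fail to reject H₀.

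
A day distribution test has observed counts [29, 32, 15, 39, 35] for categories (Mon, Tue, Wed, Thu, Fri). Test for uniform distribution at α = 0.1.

Expected = 30 each. χ² = Σ(O-E)²/E = 11.2. df = 4, critical value = 7.779. Reject H₀.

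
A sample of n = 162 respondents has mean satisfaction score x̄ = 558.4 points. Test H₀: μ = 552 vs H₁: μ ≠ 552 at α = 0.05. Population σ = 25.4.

z = (x̄ - μ₀)/(σ/√n) = (558.4 - 552)/(25.4/√162) = 3.207. Critical value: ±1.96. Since |3.207| > 1.96, Reject H₀.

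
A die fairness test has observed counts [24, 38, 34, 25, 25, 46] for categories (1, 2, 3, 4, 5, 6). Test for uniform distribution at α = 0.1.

Expected = 32 each. χ² = Σ(O-E)²/E = 12.438. df = 5, critical value = 9.236. Reject H₀.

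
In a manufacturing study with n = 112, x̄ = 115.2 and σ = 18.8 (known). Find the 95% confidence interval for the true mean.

CI = x̄ ± z*(σ/√n) = 115.2 ± 1.96(18.8/√112) = 115.2 ± 3.48 = (111.72, 118.68)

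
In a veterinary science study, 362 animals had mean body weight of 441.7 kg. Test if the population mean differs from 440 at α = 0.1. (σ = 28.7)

z = (x̄ - μ₀)/(σ/√n) = (441.7 - 440)/(28.7/√362) = 1.127. Critical value: ±1.645. Since |1.127| ≤ 1.645, Fail to reject H₀.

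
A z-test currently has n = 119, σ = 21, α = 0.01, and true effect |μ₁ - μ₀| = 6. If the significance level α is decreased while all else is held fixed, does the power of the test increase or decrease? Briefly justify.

Power decreases: a smaller α raises the critical value, so less of the H₁ sampling distribution falls in the rejection region.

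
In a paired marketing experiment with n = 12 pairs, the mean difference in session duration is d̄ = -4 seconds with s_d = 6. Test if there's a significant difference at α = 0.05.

t = d̄/(s_d/√n) = -4/(6/√12) = -2.309. df = 11, critical t = ±2.201. Reject H₀.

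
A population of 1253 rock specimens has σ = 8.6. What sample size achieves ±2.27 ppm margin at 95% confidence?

Without FPC: n₀ = (1.96×8.6/2.27)² = 55.139. With FPC: n = n₀N/(n₀+N-1) = 52.9 → n = 53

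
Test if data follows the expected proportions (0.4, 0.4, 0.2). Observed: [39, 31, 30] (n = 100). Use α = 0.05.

Expected: [40.0, 40.0, 20.0]. χ² = 7.05. df = 2, critical = 5.991. Reject H₀.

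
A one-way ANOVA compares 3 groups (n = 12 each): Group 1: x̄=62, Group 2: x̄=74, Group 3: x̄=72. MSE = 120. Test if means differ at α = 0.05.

Grand mean = 69.33. SS_between = 992.0, MS_between = 496.0. F = 4.133, F_crit ≈ 3.285. Reject H₀.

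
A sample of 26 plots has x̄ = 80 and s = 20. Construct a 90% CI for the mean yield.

CI = x̄ ± t*(s/√n) = 80 ± 1.708(20/√26) = (73.3, 86.7)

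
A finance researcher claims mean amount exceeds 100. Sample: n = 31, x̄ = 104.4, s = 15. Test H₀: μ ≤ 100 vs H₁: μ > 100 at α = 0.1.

t = (104.4 - 100)/(15/√31) = 1.633, df = 30. Critical t = 1.31. Reject H₀.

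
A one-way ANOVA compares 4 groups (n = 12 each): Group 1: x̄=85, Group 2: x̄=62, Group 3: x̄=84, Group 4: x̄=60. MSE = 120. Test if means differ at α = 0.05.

Grand mean = 72.75. SS_between = 6657.0, MS_between = 2219.0. F = 18.492, F_crit ≈ 2.816. Reject H₀.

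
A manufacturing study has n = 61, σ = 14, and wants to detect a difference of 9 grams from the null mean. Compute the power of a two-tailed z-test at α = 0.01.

SE = σ/√n = 14/√61 = 1.793. Non-centrality λ = d/SE = 9/1.793 = 5.021. Power ≈ Φ(λ - z_{α/2}) = Φ(5.021 - 2.576) = Φ(2.445) = 0.993.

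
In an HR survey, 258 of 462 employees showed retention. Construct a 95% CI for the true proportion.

p̂ = 0.558. CI = p̂ ± z*√(p̂(1-p̂)/n) = (0.513, 0.604)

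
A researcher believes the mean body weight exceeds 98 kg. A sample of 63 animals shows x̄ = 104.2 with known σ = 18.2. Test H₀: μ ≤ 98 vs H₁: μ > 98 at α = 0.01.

z = 2.704. Critical value: 2.33. Reject H₀.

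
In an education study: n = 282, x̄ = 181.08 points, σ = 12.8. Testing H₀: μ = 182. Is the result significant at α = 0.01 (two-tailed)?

z = (181.08 - 182)/(12.8/√282) = -1.207. Since |z| ≤ 2.576, not significant at α = 0.01.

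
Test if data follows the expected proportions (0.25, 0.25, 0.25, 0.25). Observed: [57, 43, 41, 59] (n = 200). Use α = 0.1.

Expected: [50.0, 50.0, 50.0, 50.0]. χ² = 5.2. df = 3, critical = 6.251. Fail to reject H₀.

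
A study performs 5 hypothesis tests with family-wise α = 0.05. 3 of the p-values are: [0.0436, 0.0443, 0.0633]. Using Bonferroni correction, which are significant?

Bonferroni α = 0.05/5 = 0.01. None of the given p-values are significant.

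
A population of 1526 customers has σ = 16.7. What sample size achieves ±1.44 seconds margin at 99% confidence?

Without FPC: n₀ = (2.576×16.7/1.44)² = 892.482. With FPC: n = n₀N/(n₀+N-1) = 563.4 → n = 564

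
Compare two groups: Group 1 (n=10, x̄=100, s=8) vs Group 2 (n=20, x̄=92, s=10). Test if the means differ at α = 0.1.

Pooled sp = 9.4. t = 2.197, df = 28. Critical t = ±1.701. Reject H₀.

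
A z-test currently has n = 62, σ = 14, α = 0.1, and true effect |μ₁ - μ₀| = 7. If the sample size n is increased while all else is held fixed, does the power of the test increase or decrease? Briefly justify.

Power increases: a larger n shrinks the standard error σ/√n, moving the sampling distribution under H₁ further from the critical value.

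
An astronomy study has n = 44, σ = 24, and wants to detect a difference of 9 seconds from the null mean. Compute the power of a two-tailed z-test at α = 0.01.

SE = σ/√n = 24/√44 = 3.618. Non-centrality λ = d/SE = 9/3.618 = 2.487. Power ≈ Φ(λ - z_{α/2}) = Φ(2.487 - 2.576) = Φ(-0.089) = 0.465.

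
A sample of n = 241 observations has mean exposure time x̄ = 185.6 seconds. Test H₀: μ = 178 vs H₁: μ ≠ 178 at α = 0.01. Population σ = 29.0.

z = (x̄ - μ₀)/(σ/√n) = (185.6 - 178)/(29.0/√241) = 4.068. Critical value: ±2.576. Since |4.068| > 2.576, Reject H₀.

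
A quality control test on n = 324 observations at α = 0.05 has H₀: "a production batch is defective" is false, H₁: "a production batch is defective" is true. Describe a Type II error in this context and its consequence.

Type II error: failing to reject H₀ when it is false — concluding that a production batch is defective is not supported when in fact it is. Consequence: shipping a defective batch — faulty products reach customers.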